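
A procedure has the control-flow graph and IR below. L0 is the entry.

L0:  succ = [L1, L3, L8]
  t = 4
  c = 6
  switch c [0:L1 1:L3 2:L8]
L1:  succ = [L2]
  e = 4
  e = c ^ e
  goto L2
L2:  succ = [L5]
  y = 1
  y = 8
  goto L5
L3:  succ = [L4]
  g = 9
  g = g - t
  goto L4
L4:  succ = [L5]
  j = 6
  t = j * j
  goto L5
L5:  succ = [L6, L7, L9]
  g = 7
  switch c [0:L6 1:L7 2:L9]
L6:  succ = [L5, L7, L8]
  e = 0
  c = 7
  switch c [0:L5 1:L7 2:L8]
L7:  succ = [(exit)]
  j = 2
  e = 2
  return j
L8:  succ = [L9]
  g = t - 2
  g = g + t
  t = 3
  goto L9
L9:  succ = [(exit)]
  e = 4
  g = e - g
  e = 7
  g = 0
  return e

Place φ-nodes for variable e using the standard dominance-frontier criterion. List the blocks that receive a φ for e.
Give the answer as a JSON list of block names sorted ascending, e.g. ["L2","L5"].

Answer: ["L5", "L7", "L8", "L9"]

Working:
idom tree: L1←L0 L2←L1 L3←L0 L4←L3 L5←L0 L6←L5 L7←L5 L8←L0 L9←L0
Dom at joins:
  L5: preds {L2,L4,L6}: {L0,L1,L2} ∩ {L0,L3,L4} ∩ {L0,L5,L6} = {L0}; idom=L0
  L7: preds {L5,L6}: {L0,L5} ∩ {L0,L5,L6} = {L0,L5}; idom=L5
  L8: preds {L0,L6}: {L0} ∩ {L0,L5,L6} = {L0}; idom=L0
  L9: preds {L5,L8}: {L0,L5} ∩ {L0,L8} = {L0}; idom=L0

Frontier:
  join L5 pred L2: L2→L1 stop@L0
  join L5 pred L4: L4→L3 stop@L0
  join L5 pred L6: L6→L5 stop@L0
  join L7 pred L5: · stop@L5
  join L7 pred L6: L6 stop@L5
  join L8 pred L0: · stop@L0
  join L8 pred L6: L6→L5 stop@L0
  join L9 pred L5: L5 stop@L0
  join L9 pred L8: L8 stop@L0
  L0 → ∅
  L1 → {L5}
  L2 → {L5}
  L3 → {L5}
  L4 → {L5}
  L5 → {L5,L8,L9}
  L6 → {L5,L7,L8}
  L7 → ∅
  L8 → {L9}
  L9 → ∅

φ for e: defs {L1,L6,L7,L9}
  DF⁺ = {L5,L7,L8,L9}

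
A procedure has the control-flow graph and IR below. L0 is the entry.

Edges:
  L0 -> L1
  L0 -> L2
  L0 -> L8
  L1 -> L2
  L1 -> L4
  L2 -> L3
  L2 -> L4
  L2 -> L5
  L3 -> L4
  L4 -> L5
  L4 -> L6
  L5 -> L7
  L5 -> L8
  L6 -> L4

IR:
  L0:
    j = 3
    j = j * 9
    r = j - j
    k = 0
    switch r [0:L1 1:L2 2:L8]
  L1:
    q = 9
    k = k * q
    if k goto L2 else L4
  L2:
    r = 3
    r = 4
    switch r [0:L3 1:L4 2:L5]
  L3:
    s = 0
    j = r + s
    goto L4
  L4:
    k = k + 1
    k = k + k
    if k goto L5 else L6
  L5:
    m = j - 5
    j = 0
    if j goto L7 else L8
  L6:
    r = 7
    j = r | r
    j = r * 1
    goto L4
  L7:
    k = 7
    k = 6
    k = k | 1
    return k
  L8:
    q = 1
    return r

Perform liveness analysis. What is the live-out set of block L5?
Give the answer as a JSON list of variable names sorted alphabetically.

Answer: ["r"]

Derivation:
Per-block:
  L0 def {j,k,r} use ∅
  L1 def {k,q} use {k}
  L2 def {r} use ∅
  L3 def {j,s} use {r}
  L4 def {k} use {k}
  L5 def {j,m} use {j}
  L6 def {j,r} use ∅
  L7 def {k} use ∅
  L8 def {q} use {r}

Liveness:
  live L0: ∅→{j,k,r}
  live L1: {j,k,r}→{j,k,r}
  live L2: {j,k}→{j,k,r}
  live L3: {k,r}→{j,k,r}
  live L4: {j,k,r}→{j,k,r}
  live L5: {j,r}→{r}
  live L6: {k}→{j,k,r}
  live L7: ∅→∅
  live L8: {r}→∅

live-out(L5) = ["r"]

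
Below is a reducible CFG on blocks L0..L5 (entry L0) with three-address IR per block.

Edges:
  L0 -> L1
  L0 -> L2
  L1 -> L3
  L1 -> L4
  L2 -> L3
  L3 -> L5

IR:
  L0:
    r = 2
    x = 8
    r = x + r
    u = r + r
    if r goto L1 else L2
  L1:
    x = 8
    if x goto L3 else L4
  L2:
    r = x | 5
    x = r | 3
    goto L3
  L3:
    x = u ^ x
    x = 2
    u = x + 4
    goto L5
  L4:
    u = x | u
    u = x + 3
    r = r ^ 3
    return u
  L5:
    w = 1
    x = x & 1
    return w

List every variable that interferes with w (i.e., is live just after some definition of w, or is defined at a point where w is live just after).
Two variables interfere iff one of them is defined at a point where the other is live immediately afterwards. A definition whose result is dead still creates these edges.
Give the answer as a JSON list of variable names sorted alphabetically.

Answer: ["x"]

Analysis:
def/use:
  L0: {r,u,x} / ∅
  L1: {x} / ∅
  L2: {r,x} / {x}
  L3: {u,x} / {u,x}
  L4: {r,u} / {r,u,x}
  L5: {w,x} / {x}

Liveness:
  L0 li=∅ lo={r,u,x}
  L1 li={r,u} lo={r,u,x}
  L2 li={u,x} lo={u,x}
  L3 li={u,x} lo={x}
  L4 li={r,u,x} lo=∅
  L5 li={x} lo=∅

Interference:
  r — {u,x}
  u — {r,x}
  w — {x}
  x — {r,u,w}

N(w) = ["x"]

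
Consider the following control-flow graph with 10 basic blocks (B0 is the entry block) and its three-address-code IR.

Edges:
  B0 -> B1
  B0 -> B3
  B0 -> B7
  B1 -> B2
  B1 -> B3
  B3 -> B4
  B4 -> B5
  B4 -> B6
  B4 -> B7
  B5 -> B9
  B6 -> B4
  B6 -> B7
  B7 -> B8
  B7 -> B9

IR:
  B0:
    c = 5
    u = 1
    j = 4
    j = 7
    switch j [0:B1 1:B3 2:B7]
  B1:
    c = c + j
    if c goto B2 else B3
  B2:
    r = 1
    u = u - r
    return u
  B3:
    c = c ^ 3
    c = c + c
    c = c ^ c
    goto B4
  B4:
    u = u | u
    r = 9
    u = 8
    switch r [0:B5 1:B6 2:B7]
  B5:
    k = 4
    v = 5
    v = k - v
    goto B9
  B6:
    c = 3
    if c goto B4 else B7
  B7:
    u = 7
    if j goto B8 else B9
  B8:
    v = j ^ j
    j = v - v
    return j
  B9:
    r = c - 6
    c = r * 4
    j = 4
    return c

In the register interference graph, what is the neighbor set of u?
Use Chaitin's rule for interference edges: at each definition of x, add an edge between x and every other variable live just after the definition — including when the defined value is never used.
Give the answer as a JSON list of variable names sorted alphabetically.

Block summaries:
  B0 def {c,j,u} use ∅
  B1 def {c} use {c,j}
  B2 def {r,u} use {u}
  B3 def {c} use {c}
  B4 def {r,u} use {u}
  B5 def {k,v} use ∅
  B6 def {c} use ∅
  B7 def {u} use {j}
  B8 def {j,v} use {j}
  B9 def {c,j,r} use {c}

Live sets:
  live B0: ∅→{c,j,u}
  live B1: {c,j,u}→{c,j,u}
  live B2: {u}→∅
  live B3: {c,j,u}→{c,j,u}
  live B4: {c,j,u}→{c,j,u}
  live B5: {c}→{c}
  live B6: {j,u}→{c,j,u}
  live B7: {c,j}→{c,j}
  live B8: {j}→∅
  live B9: {c}→∅

Conflict graph:
  c↔{j,k,r,u,v}
  j↔{c,r,u}
  k↔{c,v}
  r↔{c,j,u}
  u↔{c,j,r}
  v↔{c,k}

N(u) = ["c", "j", "r"]

Answer: ["c", "j", "r"]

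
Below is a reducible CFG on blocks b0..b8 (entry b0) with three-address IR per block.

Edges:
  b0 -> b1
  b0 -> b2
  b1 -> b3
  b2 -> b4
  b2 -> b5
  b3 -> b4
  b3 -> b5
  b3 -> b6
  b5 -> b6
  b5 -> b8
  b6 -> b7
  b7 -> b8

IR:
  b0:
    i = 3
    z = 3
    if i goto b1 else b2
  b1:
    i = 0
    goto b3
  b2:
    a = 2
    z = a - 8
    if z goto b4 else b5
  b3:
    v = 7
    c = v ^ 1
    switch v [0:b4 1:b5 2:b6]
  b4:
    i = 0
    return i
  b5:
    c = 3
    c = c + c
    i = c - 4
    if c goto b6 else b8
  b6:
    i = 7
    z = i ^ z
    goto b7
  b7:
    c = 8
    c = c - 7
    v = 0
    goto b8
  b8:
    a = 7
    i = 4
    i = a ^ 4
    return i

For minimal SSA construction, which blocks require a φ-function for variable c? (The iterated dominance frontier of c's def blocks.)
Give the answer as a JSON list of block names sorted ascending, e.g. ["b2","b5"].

idom tree: b1←b0 b2←b0 b3←b1 b4←b0 b5←b0 b6←b0 b7←b6 b8←b0
Dom∩ at merges:
  b4: preds {b2,b3}: {b0,b2} ∩ {b0,b1,b3} = {b0}; idom=b0
  b5: preds {b2,b3}: {b0,b2} ∩ {b0,b1,b3} = {b0}; idom=b0
  b6: preds {b3,b5}: {b0,b1,b3} ∩ {b0,b5} = {b0}; idom=b0
  b8: preds {b5,b7}: {b0,b5} ∩ {b0,b6,b7} = {b0}; idom=b0

DF walk-up:
  b4←b2: walk b2 to b0
  b4←b3: walk b3→b1 to b0
  b5←b2: walk b2 to b0
  b5←b3: walk b3→b1 to b0
  b6←b3: walk b3→b1 to b0
  b6←b5: walk b5 to b0
  b8←b5: walk b5 to b0
  b8←b7: walk b7→b6 to b0
  DF(b0)=∅
  DF(b1)={b4,b5,b6}
  DF(b2)={b4,b5}
  DF(b3)={b4,b5,b6}
  DF(b4)=∅
  DF(b5)={b6,b8}
  DF(b6)={b8}
  DF(b7)={b8}
  DF(b8)=∅

φ for c: defs {b3,b5,b7}
  DF⁺ = {b4,b5,b6,b8}

Answer: ["b4", "b5", "b6", "b8"]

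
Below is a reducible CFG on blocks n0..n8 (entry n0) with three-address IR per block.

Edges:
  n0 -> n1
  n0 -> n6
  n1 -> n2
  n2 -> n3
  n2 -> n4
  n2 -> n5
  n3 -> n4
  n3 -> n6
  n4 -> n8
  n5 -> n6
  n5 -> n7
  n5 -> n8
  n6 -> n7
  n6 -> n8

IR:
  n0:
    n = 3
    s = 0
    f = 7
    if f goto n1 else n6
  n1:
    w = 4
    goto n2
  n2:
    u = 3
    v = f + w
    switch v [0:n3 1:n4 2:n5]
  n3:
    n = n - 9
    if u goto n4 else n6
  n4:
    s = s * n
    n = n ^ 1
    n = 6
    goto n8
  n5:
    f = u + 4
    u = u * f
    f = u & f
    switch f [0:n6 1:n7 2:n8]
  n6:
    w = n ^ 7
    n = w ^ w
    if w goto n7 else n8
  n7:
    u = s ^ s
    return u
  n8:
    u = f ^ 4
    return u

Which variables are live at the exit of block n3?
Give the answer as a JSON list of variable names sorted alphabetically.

def/use:
  n0: {f,n,s} / ∅
  n1: {w} / ∅
  n2: {u,v} / {f,w}
  n3: {n} / {n,u}
  n4: {n,s} / {n,s}
  n5: {f,u} / {u}
  n6: {n,w} / {n}
  n7: {u} / {s}
  n8: {u} / {f}

Liveness:
  live n0: ∅→{f,n,s}
  live n1: {f,n,s}→{f,n,s,w}
  live n2: {f,n,s,w}→{f,n,s,u}
  live n3: {f,n,s,u}→{f,n,s}
  live n4: {f,n,s}→{f}
  live n5: {n,s,u}→{f,n,s}
  live n6: {f,n,s}→{f,s}
  live n7: {s}→∅
  live n8: {f}→∅

live-out(n3) = ["f", "n", "s"]

Answer: ["f", "n", "s"]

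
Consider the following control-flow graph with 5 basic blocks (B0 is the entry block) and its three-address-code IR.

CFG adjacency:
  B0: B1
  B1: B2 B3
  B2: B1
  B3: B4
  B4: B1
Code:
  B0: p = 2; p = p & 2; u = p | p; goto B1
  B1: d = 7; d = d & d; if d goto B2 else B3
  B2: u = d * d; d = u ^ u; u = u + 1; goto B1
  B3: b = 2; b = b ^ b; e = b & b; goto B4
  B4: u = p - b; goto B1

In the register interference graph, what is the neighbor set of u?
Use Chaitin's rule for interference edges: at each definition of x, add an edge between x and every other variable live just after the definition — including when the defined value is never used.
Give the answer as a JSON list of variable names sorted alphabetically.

Answer: ["d", "p"]

Analysis:
Block summaries:
  B0 def {p,u} use ∅
  B1 def {d} use ∅
  B2 def {d,u} use {d}
  B3 def {b,e} use ∅
  B4 def {u} use {b,p}

Liveness:
  live B0: ∅→{p}
  live B1: {p}→{d,p}
  live B2: {d,p}→{p}
  live B3: {p}→{b,p}
  live B4: {b,p}→{p}

Interfere edges:
  b: {e,p}
  d: {p,u}
  e: {b,p}
  p: {b,d,e,u}
  u: {d,p}

N(u) = ["d", "p"]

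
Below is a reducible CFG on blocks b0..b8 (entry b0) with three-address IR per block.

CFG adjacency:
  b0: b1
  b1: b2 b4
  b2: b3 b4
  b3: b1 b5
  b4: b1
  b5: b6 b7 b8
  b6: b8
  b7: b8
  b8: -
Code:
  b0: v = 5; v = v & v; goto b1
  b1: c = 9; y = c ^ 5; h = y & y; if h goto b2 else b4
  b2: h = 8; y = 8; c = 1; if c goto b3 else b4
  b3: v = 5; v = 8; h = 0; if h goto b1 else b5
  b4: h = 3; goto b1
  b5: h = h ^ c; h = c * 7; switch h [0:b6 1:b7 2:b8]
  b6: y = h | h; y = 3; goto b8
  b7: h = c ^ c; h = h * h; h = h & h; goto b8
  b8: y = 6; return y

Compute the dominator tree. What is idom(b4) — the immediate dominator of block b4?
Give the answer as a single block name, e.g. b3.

Answer: b1

Derivation:
idom tree: b1←b0 b2←b1 b3←b2 b4←b1 b5←b3 b6←b5 b7←b5 b8←b5
Dom at joins:
  b1: preds {b0,b3,b4}: {b0} ∩ {b0,b1,b2,b3} ∩ {b0,b1,b4} = {b0}; idom=b0
  b4: preds {b1,b2}: {b0,b1} ∩ {b0,b1,b2} = {b0,b1}; idom=b1
  b8: preds {b5,b6,b7}: {b0,b1,b2,b3,b5} ∩ {b0,b1,b2,b3,b5,b6} ∩ {b0,b1,b2,b3,b5,b7} = {b0,b1,b2,b3,b5}; idom=b5

idom(b4) = b1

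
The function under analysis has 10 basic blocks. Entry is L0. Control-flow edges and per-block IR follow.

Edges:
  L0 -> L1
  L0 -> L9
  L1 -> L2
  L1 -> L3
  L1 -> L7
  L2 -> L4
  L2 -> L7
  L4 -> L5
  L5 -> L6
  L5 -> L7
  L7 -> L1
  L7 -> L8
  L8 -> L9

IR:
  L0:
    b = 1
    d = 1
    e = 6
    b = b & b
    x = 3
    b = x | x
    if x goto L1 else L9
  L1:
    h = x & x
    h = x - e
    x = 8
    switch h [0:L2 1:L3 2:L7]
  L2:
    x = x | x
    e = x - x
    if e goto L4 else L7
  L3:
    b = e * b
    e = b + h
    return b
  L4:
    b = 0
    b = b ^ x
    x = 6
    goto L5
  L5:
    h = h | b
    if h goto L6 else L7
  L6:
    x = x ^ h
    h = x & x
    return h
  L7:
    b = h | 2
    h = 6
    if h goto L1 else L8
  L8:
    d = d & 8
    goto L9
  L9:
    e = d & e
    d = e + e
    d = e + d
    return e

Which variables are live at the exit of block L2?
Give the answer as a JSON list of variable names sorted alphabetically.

def/use:
  L0 def {b,d,e,x} use ∅
  L1 def {h,x} use {e,x}
  L2 def {e,x} use {x}
  L3 def {b,e} use {b,e,h}
  L4 def {b,x} use {x}
  L5 def {h} use {b,h}
  L6 def {h,x} use {h,x}
  L7 def {b,h} use {h}
  L8 def {d} use {d}
  L9 def {d,e} use {d,e}

Live sets:
  L0 li=∅ lo={b,d,e,x}
  L1 li={b,d,e,x} lo={b,d,e,h,x}
  L2 li={d,h,x} lo={d,e,h,x}
  L3 li={b,e,h} lo=∅
  L4 li={d,e,h,x} lo={b,d,e,h,x}
  L5 li={b,d,e,h,x} lo={d,e,h,x}
  L6 li={h,x} lo=∅
  L7 li={d,e,h,x} lo={b,d,e,x}
  L8 li={d,e} lo={d,e}
  L9 li={d,e} lo=∅

live-out(L2) = ["d", "e", "h", "x"]

Answer: ["d", "e", "h", "x"]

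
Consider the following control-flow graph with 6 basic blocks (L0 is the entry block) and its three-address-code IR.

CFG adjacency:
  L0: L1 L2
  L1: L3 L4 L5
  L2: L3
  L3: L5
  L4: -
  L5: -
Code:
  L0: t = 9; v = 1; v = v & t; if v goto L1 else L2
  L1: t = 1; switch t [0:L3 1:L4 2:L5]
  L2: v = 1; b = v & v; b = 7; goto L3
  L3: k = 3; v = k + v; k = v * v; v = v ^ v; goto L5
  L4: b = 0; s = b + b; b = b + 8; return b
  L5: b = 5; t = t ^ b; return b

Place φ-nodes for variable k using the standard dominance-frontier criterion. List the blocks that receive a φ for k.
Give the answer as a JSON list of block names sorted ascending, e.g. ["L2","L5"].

Answer: ["L5"]

Analysis:
idom tree: L1←L0 L2←L0 L3←L0 L4←L1 L5←L0
Dom at joins:
  L3: preds {L1,L2}: {L0,L1} ∩ {L0,L2} = {L0}; idom=L0
  L5: preds {L1,L3}: {L0,L1} ∩ {L0,L3} = {L0}; idom=L0

DF derivation:
  L3←L1: walk L1 to L0
  L3←L2: walk L2 to L0
  L5←L1: walk L1 to L0
  L5←L3: walk L3 to L0
  DF(L0)=∅
  DF(L1)={L3,L5}
  DF(L2)={L3}
  DF(L3)={L5}
  DF(L4)=∅
  DF(L5)=∅

φ for k: defs {L3}
  DF⁺ = {L5}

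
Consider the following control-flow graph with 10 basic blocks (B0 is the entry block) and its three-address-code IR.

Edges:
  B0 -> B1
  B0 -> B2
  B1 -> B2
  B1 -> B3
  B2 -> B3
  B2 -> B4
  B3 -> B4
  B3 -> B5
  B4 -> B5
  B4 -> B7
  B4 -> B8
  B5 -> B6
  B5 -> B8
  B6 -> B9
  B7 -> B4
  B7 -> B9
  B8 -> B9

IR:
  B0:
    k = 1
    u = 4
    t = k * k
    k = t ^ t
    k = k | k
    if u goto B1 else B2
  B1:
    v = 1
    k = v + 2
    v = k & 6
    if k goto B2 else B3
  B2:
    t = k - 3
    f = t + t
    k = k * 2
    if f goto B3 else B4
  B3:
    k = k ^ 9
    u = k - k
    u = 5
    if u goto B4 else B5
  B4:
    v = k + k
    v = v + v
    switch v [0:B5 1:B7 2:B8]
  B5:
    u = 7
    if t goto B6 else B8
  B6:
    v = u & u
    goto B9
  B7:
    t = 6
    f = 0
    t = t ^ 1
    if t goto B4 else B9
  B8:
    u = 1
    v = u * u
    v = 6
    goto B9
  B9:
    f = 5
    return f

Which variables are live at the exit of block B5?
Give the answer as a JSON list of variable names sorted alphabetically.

Answer: ["u"]

Working:
Block summaries:
  B0: {k,t,u} / ∅
  B1: {k,v} / ∅
  B2: {f,k,t} / {k}
  B3: {k,u} / {k}
  B4: {v} / {k}
  B5: {u} / {t}
  B6: {v} / {u}
  B7: {f,t} / ∅
  B8: {u,v} / ∅
  B9: {f} / ∅

Live sets:
  B0 li=∅ lo={k,t}
  B1 li={t} lo={k,t}
  B2 li={k} lo={k,t}
  B3 li={k,t} lo={k,t}
  B4 li={k,t} lo={k,t}
  B5 li={t} lo={u}
  B6 li={u} lo=∅
  B7 li={k} lo={k,t}
  B8 li=∅ lo=∅
  B9 li=∅ lo=∅

live-out(B5) = ["u"]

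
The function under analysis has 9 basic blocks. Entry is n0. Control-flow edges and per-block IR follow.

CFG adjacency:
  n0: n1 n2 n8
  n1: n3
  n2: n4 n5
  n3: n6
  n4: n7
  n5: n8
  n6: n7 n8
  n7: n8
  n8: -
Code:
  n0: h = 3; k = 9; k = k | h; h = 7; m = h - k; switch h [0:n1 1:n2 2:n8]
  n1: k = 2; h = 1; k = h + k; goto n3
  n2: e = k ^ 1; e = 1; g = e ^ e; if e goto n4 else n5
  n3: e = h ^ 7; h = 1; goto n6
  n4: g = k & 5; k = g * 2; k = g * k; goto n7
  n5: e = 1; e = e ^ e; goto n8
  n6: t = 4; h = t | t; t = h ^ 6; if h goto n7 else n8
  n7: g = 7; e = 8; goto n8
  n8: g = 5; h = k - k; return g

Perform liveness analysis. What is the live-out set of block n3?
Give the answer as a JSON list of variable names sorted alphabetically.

Per-block:
  n0: def={h,k,m} ue=∅
  n1: def={h,k} ue=∅
  n2: def={e,g} ue={k}
  n3: def={e,h} ue={h}
  n4: def={g,k} ue={k}
  n5: def={e} ue=∅
  n6: def={h,t} ue=∅
  n7: def={e,g} ue=∅
  n8: def={g,h} ue={k}

Live sets:
  n0 li=∅ lo={k}
  n1 li=∅ lo={h,k}
  n2 li={k} lo={k}
  n3 li={h,k} lo={k}
  n4 li={k} lo={k}
  n5 li={k} lo={k}
  n6 li={k} lo={k}
  n7 li={k} lo={k}
  n8 li={k} lo=∅

live-out(n3) = ["k"]

Answer: ["k"]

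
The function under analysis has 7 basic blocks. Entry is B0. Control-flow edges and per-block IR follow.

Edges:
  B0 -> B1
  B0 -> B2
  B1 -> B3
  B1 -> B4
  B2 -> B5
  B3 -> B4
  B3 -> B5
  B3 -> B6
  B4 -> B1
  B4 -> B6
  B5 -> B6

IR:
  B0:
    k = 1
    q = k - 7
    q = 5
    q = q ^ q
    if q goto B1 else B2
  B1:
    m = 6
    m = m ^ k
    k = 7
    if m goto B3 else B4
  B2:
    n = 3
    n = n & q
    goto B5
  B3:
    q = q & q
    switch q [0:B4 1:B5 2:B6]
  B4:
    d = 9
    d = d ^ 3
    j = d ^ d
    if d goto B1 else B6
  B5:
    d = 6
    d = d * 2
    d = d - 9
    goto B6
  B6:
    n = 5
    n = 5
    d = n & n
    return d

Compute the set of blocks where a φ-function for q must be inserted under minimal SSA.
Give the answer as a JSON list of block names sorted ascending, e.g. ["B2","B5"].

Answer: ["B1", "B4", "B5", "B6"]

Analysis:
idom tree: B1←B0 B2←B0 B3←B1 B4←B1 B5←B0 B6←B0
Dom at joins:
  B1: preds {B0,B4}: {B0} ∩ {B0,B1,B4} = {B0}; idom=B0
  B4: preds {B1,B3}: {B0,B1} ∩ {B0,B1,B3} = {B0,B1}; idom=B1
  B5: preds {B2,B3}: {B0,B2} ∩ {B0,B1,B3} = {B0}; idom=B0
  B6: preds {B3,B4,B5}: {B0,B1,B3} ∩ {B0,B1,B4} ∩ {B0,B5} = {B0}; idom=B0

DF walk-up:
  join B1 pred B0: · stop@B0
  join B1 pred B4: B4→B1 stop@B0
  join B4 pred B1: · stop@B1
  join B4 pred B3: B3 stop@B1
  join B5 pred B2: B2 stop@B0
  join B5 pred B3: B3→B1 stop@B0
  join B6 pred B3: B3→B1 stop@B0
  join B6 pred B4: B4→B1 stop@B0
  join B6 pred B5: B5 stop@B0
  B0: DF=∅
  B1: DF={B1,B5,B6}
  B2: DF={B5}
  B3: DF={B4,B5,B6}
  B4: DF={B1,B6}
  B5: DF={B6}
  B6: DF=∅

φ for q: defs {B0,B3}
  DF⁺ = {B1,B4,B5,B6}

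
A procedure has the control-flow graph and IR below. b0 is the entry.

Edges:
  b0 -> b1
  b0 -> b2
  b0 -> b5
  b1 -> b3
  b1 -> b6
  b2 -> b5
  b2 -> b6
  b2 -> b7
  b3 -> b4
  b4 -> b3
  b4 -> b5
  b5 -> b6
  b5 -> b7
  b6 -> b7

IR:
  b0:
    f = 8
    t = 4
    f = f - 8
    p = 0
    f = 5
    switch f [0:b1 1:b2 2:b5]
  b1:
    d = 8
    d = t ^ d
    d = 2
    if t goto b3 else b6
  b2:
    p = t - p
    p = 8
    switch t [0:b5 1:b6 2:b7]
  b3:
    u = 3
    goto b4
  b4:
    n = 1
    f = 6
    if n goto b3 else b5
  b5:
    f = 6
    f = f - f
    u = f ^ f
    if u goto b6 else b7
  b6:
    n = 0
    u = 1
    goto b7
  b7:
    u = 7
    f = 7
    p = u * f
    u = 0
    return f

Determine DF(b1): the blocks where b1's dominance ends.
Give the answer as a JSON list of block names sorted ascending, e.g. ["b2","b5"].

Answer: ["b5", "b6"]

Analysis:
idom tree: b1←b0 b2←b0 b3←b1 b4←b3 b5←b0 b6←b0 b7←b0
Join-block Dom:
  b3: preds {b1,b4}: {b0,b1} ∩ {b0,b1,b3,b4} = {b0,b1}; idom=b1
  b5: preds {b0,b2,b4}: {b0} ∩ {b0,b2} ∩ {b0,b1,b3,b4} = {b0}; idom=b0
  b6: preds {b1,b2,b5}: {b0,b1} ∩ {b0,b2} ∩ {b0,b5} = {b0}; idom=b0
  b7: preds {b2,b5,b6}: {b0,b2} ∩ {b0,b5} ∩ {b0,b6} = {b0}; idom=b0

Frontier:
  join b3 pred b1: · stop@b1
  join b3 pred b4: b4→b3 stop@b1
  join b5 pred b0: · stop@b0
  join b5 pred b2: b2 stop@b0
  join b5 pred b4: b4→b3→b1 stop@b0
  join b6 pred b1: b1 stop@b0
  join b6 pred b2: b2 stop@b0
  join b6 pred b5: b5 stop@b0
  join b7 pred b2: b2 stop@b0
  join b7 pred b5: b5 stop@b0
  join b7 pred b6: b6 stop@b0
  DF(b0)=∅
  DF(b1)={b5,b6}
  DF(b2)={b5,b6,b7}
  DF(b3)={b3,b5}
  DF(b4)={b3,b5}
  DF(b5)={b6,b7}
  DF(b6)={b7}
  DF(b7)=∅

DF(b1) = ["b5", "b6"]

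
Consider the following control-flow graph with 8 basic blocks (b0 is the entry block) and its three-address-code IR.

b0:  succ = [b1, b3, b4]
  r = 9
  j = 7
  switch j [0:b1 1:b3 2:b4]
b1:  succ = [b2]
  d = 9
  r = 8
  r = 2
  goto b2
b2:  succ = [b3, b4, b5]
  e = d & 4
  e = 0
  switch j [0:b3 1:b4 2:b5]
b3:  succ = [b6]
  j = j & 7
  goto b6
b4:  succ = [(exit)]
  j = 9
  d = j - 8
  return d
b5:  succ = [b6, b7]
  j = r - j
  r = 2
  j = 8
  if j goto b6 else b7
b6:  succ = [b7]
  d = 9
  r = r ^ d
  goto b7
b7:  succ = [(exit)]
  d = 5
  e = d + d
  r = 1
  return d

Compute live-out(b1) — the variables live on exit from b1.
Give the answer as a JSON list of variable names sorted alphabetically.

Answer: ["d", "j", "r"]

Working:
Block summaries:
  b0: {j,r} / ∅
  b1: {d,r} / ∅
  b2: {e} / {d,j}
  b3: {j} / {j}
  b4: {d,j} / ∅
  b5: {j,r} / {j,r}
  b6: {d,r} / {r}
  b7: {d,e,r} / ∅

Live sets:
  b0 li=∅ lo={j,r}
  b1 li={j} lo={d,j,r}
  b2 li={d,j,r} lo={j,r}
  b3 li={j,r} lo={r}
  b4 li=∅ lo=∅
  b5 li={j,r} lo={r}
  b6 li={r} lo=∅
  b7 li=∅ lo=∅

live-out(b1) = ["d", "j", "r"]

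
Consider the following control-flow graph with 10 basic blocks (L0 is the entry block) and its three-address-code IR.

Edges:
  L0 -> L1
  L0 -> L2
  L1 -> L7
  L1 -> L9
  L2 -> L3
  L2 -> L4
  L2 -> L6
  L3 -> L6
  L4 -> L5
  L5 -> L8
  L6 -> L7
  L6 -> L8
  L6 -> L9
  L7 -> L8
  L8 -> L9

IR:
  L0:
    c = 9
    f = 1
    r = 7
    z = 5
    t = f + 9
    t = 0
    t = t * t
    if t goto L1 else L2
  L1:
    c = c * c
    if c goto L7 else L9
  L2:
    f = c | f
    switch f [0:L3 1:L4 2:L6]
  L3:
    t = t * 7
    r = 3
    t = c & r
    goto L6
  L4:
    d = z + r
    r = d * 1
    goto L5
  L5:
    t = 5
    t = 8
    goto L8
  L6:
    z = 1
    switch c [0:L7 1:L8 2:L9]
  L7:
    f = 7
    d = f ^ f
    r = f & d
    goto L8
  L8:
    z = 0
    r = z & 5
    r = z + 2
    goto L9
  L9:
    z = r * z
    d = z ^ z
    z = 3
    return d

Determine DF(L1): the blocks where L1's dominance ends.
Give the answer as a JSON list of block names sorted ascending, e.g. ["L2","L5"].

Answer: ["L7", "L9"]

Derivation:
idom tree: L1←L0 L2←L0 L3←L2 L4←L2 L5←L4 L6←L2 L7←L0 L8←L0 L9←L0
Join-block Dom:
  L6: preds {L2,L3}: {L0,L2} ∩ {L0,L2,L3} = {L0,L2}; idom=L2
  L7: preds {L1,L6}: {L0,L1} ∩ {L0,L2,L6} = {L0}; idom=L0
  L8: preds {L5,L6,L7}: {L0,L2,L4,L5} ∩ {L0,L2,L6} ∩ {L0,L7} = {L0}; idom=L0
  L9: preds {L1,L6,L8}: {L0,L1} ∩ {L0,L2,L6} ∩ {L0,L8} = {L0}; idom=L0

DF derivation:
  L6←L2: walk · to L2
  L6←L3: walk L3 to L2
  L7←L1: walk L1 to L0
  L7←L6: walk L6→L2 to L0
  L8←L5: walk L5→L4→L2 to L0
  L8←L6: walk L6→L2 to L0
  L8←L7: walk L7 to L0
  L9←L1: walk L1 to L0
  L9←L6: walk L6→L2 to L0
  L9←L8: walk L8 to L0
  DF(L0)=∅
  DF(L1)={L7,L9}
  DF(L2)={L7,L8,L9}
  DF(L3)={L6}
  DF(L4)={L8}
  DF(L5)={L8}
  DF(L6)={L7,L8,L9}
  DF(L7)={L8}
  DF(L8)={L9}
  DF(L9)=∅

DF(L1) = ["L7", "L9"]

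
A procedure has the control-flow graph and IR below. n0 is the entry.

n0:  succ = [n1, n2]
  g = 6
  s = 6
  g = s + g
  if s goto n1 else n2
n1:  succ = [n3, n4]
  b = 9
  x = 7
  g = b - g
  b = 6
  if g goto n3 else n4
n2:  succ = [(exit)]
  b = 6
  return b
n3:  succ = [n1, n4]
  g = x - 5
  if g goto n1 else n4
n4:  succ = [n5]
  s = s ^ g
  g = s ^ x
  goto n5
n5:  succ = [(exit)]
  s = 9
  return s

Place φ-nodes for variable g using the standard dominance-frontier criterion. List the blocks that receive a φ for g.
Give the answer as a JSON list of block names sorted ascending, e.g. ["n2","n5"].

Answer: ["n1", "n4"]

Derivation:
idom tree: n1←n0 n2←n0 n3←n1 n4←n1 n5←n4
Join-block Dom:
  n1: preds {n0,n3}: {n0} ∩ {n0,n1,n3} = {n0}; idom=n0
  n4: preds {n1,n3}: {n0,n1} ∩ {n0,n1,n3} = {n0,n1}; idom=n1

DF walk-up:
  n1←n0: walk · to n0
  n1←n3: walk n3→n1 to n0
  n4←n1: walk · to n1
  n4←n3: walk n3 to n1
  n0 → ∅
  n1 → {n1}
  n2 → ∅
  n3 → {n1,n4}
  n4 → ∅
  n5 → ∅

φ for g: defs {n0,n1,n3,n4}
  DF⁺ = {n1,n4}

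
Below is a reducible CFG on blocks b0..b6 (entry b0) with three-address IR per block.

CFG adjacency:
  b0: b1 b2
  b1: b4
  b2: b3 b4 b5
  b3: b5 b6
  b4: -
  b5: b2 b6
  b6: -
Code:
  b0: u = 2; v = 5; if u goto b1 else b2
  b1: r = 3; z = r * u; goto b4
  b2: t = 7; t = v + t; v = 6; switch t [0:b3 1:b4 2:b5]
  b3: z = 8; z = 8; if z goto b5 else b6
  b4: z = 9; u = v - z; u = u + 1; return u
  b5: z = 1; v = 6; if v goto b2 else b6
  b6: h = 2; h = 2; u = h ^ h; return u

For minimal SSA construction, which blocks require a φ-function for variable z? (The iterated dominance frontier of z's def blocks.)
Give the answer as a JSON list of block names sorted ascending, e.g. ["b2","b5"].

Answer: ["b2", "b4", "b5", "b6"]

Derivation:
idom tree: b1←b0 b2←b0 b3←b2 b4←b0 b5←b2 b6←b2
Dom at joins:
  b2: preds {b0,b5}: {b0} ∩ {b0,b2,b5} = {b0}; idom=b0
  b4: preds {b1,b2}: {b0,b1} ∩ {b0,b2} = {b0}; idom=b0
  b5: preds {b2,b3}: {b0,b2} ∩ {b0,b2,b3} = {b0,b2}; idom=b2
  b6: preds {b3,b5}: {b0,b2,b3} ∩ {b0,b2,b5} = {b0,b2}; idom=b2

Frontier:
  join b2 pred b0: · stop@b0
  join b2 pred b5: b5→b2 stop@b0
  join b4 pred b1: b1 stop@b0
  join b4 pred b2: b2 stop@b0
  join b5 pred b2: · stop@b2
  join b5 pred b3: b3 stop@b2
  join b6 pred b3: b3 stop@b2
  join b6 pred b5: b5 stop@b2
  b0: DF=∅
  b1: DF={b4}
  b2: DF={b2,b4}
  b3: DF={b5,b6}
  b4: DF=∅
  b5: DF={b2,b6}
  b6: DF=∅

φ for z: defs {b1,b3,b4,b5}
  DF⁺ = {b2,b4,b5,b6}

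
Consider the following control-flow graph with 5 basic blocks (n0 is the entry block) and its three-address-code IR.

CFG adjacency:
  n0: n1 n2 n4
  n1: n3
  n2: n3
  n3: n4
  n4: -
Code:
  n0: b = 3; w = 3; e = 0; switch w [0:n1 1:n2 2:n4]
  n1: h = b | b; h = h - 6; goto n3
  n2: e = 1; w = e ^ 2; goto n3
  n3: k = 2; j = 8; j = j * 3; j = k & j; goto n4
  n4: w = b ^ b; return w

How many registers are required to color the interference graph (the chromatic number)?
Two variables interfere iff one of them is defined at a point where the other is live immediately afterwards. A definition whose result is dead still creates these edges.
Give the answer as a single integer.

Answer: 3

Derivation:
Block summaries:
  n0: {b,e,w} / ∅
  n1: {h} / {b}
  n2: {e,w} / ∅
  n3: {j,k} / ∅
  n4: {w} / {b}

Liveness:
  live n0: ∅→{b}
  live n1: {b}→{b}
  live n2: {b}→{b}
  live n3: {b}→{b}
  live n4: {b}→∅

Conflict graph:
  b↔{e,h,j,k,w}
  e↔{b,w}
  h↔{b}
  j↔{b,k}
  k↔{b,j}
  w↔{b,e}

Registers:
  {b,e,w} pairwise interfere (3-clique) ⇒ χ ≥ 3
  assign b→R0 e→R1 h→R1 j→R1 k→R2 w→R2 — no edge inside a register ⇒ χ ≤ 3
  χ = 3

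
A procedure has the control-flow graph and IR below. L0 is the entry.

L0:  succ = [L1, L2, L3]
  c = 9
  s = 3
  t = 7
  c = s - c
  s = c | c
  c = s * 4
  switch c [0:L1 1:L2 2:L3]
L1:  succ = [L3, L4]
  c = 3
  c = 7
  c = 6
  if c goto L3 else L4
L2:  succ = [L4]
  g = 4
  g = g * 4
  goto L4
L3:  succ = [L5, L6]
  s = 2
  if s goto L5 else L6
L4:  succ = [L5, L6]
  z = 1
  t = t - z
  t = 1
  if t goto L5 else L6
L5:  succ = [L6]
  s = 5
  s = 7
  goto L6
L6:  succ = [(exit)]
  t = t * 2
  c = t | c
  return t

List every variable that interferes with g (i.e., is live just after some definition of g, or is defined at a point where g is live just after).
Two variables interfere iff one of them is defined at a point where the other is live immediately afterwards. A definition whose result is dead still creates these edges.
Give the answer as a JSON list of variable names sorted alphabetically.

def/use:
  L0: {c,s,t} / ∅
  L1: {c} / ∅
  L2: {g} / ∅
  L3: {s} / ∅
  L4: {t,z} / {t}
  L5: {s} / ∅
  L6: {c,t} / {c,t}

Liveness:
  L0 li=∅ lo={c,t}
  L1 li={t} lo={c,t}
  L2 li={c,t} lo={c,t}
  L3 li={c,t} lo={c,t}
  L4 li={c,t} lo={c,t}
  L5 li={c,t} lo={c,t}
  L6 li={c,t} lo=∅

Conflict graph:
  c: {g,s,t,z}
  g: {c,t}
  s: {c,t}
  t: {c,g,s,z}
  z: {c,t}

N(g) = ["c", "t"]

Answer: ["c", "t"]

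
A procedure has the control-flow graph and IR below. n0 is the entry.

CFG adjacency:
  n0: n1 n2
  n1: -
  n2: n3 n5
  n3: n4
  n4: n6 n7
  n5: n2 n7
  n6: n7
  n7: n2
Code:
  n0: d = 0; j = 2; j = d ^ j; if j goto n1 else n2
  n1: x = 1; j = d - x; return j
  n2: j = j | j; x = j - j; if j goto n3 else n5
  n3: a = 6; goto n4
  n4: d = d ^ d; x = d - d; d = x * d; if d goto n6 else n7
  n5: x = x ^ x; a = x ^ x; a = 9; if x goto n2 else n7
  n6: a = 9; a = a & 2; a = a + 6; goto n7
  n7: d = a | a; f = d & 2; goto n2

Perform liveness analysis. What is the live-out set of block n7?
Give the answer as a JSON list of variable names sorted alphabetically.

Answer: ["d", "j"]

Working:
Block summaries:
  n0 def {d,j} use ∅
  n1 def {j,x} use {d}
  n2 def {j,x} use {j}
  n3 def {a} use ∅
  n4 def {d,x} use {d}
  n5 def {a,x} use {x}
  n6 def {a} use ∅
  n7 def {d,f} use {a}

Backward fixpoint:
  live n0: ∅→{d,j}
  live n1: {d}→∅
  live n2: {d,j}→{d,j,x}
  live n3: {d,j}→{a,d,j}
  live n4: {a,d,j}→{a,j}
  live n5: {d,j,x}→{a,d,j}
  live n6: {j}→{a,j}
  live n7: {a,j}→{d,j}

live-out(n7) = ["d", "j"]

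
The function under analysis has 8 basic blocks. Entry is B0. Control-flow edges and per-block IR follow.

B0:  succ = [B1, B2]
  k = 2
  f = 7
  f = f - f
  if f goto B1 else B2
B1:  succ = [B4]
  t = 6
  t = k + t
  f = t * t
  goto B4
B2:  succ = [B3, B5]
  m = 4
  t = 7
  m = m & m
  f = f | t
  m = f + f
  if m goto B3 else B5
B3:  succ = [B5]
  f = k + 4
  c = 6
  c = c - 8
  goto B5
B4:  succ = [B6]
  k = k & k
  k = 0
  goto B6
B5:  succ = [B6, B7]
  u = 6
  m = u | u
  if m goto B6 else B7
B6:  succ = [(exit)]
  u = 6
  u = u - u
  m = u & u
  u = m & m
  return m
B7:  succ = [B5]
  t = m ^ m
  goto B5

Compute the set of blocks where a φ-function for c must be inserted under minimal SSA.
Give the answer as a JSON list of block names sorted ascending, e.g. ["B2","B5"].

idom tree: B1←B0 B2←B0 B3←B2 B4←B1 B5←B2 B6←B0 B7←B5
Dom at joins:
  B5: preds {B2,B3,B7}: {B0,B2} ∩ {B0,B2,B3} ∩ {B0,B2,B5,B7} = {B0,B2}; idom=B2
  B6: preds {B4,B5}: {B0,B1,B4} ∩ {B0,B2,B5} = {B0}; idom=B0

Frontier:
  B5←B2: walk · to B2
  B5←B3: walk B3 to B2
  B5←B7: walk B7→B5 to B2
  B6←B4: walk B4→B1 to B0
  B6←B5: walk B5→B2 to B0
  B0 → ∅
  B1 → {B6}
  B2 → {B6}
  B3 → {B5}
  B4 → {B6}
  B5 → {B5,B6}
  B6 → ∅
  B7 → {B5}

φ for c: defs {B3}
  DF⁺ = {B5,B6}

Answer: ["B5", "B6"]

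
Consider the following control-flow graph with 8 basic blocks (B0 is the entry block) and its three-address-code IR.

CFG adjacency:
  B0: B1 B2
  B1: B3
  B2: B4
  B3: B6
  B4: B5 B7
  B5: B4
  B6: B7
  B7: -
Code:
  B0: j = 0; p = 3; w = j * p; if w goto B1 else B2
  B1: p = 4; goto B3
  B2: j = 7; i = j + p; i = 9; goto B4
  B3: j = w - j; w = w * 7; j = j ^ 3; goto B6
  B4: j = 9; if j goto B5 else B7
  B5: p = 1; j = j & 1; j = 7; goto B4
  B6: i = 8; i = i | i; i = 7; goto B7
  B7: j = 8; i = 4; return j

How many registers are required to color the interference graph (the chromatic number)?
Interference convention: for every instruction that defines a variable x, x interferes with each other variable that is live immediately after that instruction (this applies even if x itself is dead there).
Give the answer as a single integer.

Answer: 3

Derivation:
Per-block:
  B0: {j,p,w} / ∅
  B1: {p} / ∅
  B2: {i,j} / {p}
  B3: {j,w} / {j,w}
  B4: {j} / ∅
  B5: {j,p} / {j}
  B6: {i} / ∅
  B7: {i,j} / ∅

Liveness:
  B0 li=∅ lo={j,p,w}
  B1 li={j,w} lo={j,w}
  B2 li={p} lo=∅
  B3 li={j,w} lo=∅
  B4 li=∅ lo={j}
  B5 li={j} lo=∅
  B6 li=∅ lo=∅
  B7 li=∅ lo=∅

Interfere edges:
  i: {j}
  j: {i,p,w}
  p: {j,w}
  w: {j,p}

Registers:
  lower bound: {j,p,w} mutually conflict ⇒ χ ≥ 3
  assign i→r1 j→r0 p→r1 w→r2 — no edge inside a register ⇒ χ ≤ 3
  χ = 3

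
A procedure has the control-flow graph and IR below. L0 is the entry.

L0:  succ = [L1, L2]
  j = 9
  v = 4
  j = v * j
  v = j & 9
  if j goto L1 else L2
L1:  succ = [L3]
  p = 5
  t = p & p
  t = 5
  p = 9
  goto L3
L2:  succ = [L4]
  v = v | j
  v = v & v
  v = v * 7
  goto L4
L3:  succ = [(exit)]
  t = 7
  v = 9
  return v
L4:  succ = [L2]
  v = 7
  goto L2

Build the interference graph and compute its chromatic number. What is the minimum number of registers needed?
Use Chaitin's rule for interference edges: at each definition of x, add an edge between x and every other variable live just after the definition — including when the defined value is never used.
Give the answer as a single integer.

Block summaries:
  L0: def={j,v} ue=∅
  L1: def={p,t} ue=∅
  L2: def={v} ue={j,v}
  L3: def={t,v} ue=∅
  L4: def={v} ue=∅

Backward fixpoint:
  L0 li=∅ lo={j,v}
  L1 li=∅ lo=∅
  L2 li={j,v} lo={j}
  L3 li=∅ lo=∅
  L4 li={j} lo={j,v}

Interference:
  j: {v}
  p: ∅
  t: ∅
  v: {j}

Colouring:
  lower bound: {j,v} mutually conflict ⇒ χ ≥ 2
  2-colouring: c0={j,p,t}  c1={v}
  χ = 2

Answer: 2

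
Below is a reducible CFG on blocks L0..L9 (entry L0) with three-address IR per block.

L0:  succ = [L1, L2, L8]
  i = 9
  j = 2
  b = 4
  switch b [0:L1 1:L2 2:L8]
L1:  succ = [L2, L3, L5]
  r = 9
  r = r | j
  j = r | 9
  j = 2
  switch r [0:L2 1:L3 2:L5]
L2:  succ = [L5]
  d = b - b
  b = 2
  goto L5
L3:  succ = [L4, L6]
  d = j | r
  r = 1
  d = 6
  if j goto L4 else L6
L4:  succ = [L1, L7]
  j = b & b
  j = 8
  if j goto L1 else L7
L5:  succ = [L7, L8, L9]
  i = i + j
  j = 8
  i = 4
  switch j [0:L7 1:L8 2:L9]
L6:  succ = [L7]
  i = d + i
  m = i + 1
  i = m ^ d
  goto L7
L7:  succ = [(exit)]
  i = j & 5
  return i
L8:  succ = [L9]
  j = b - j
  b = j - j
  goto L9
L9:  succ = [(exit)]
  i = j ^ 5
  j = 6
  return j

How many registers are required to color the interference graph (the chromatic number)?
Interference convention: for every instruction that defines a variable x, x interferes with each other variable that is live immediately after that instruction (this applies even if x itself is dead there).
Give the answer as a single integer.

def/use:
  L0: def={b,i,j} ue=∅
  L1: def={j,r} ue={j}
  L2: def={b,d} ue={b}
  L3: def={d,r} ue={j,r}
  L4: def={j} ue={b}
  L5: def={i,j} ue={i,j}
  L6: def={i,m} ue={d,i}
  L7: def={i} ue={j}
  L8: def={b,j} ue={b,j}
  L9: def={i,j} ue={j}

Liveness:
  L0: in=∅ out={b,i,j}
  L1: in={b,i,j} out={b,i,j,r}
  L2: in={b,i,j} out={b,i,j}
  L3: in={b,i,j,r} out={b,d,i,j}
  L4: in={b,i} out={b,i,j}
  L5: in={b,i,j} out={b,j}
  L6: in={d,i,j} out={j}
  L7: in={j} out=∅
  L8: in={b,j} out={j}
  L9: in={j} out=∅

Conflict graph:
  b↔{d,i,j,r}
  d↔{b,i,j,m}
  i↔{b,d,j,r}
  j↔{b,d,i,m,r}
  m↔{d,j}
  r↔{b,i,j}

Colouring:
  {b,d,i,j} pairwise interfere (4-clique) ⇒ χ ≥ 4
  assign b→c1 d→c2 i→c3 j→c0 m→c1 r→c2 — no edge inside a register ⇒ χ ≤ 4
  χ = 4

Answer: 4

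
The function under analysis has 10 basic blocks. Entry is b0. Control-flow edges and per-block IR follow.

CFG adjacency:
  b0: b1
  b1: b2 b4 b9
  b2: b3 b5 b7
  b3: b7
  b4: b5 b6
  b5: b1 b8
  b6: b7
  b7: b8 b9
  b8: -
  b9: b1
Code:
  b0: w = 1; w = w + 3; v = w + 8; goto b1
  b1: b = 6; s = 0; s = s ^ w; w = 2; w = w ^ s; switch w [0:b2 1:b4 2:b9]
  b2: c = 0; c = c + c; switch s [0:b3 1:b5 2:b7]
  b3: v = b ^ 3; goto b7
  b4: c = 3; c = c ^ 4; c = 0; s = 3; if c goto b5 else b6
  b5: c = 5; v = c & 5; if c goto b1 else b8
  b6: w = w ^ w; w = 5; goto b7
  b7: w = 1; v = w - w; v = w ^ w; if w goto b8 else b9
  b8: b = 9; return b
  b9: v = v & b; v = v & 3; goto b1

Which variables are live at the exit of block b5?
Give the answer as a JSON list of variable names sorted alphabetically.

Answer: ["v", "w"]

Derivation:
def/use:
  b0: def={v,w} ue=∅
  b1: def={b,s,w} ue={w}
  b2: def={c} ue={s}
  b3: def={v} ue={b}
  b4: def={c,s} ue=∅
  b5: def={c,v} ue=∅
  b6: def={w} ue={w}
  b7: def={v,w} ue=∅
  b8: def={b} ue=∅
  b9: def={v} ue={b,v}

Liveness:
  b0: in=∅ out={v,w}
  b1: in={v,w} out={b,s,v,w}
  b2: in={b,s,w} out={b,w}
  b3: in={b} out={b}
  b4: in={b,w} out={b,w}
  b5: in={w} out={v,w}
  b6: in={b,w} out={b}
  b7: in={b} out={b,v,w}
  b8: in=∅ out=∅
  b9: in={b,v,w} out={v,w}

live-out(b5) = ["v", "w"]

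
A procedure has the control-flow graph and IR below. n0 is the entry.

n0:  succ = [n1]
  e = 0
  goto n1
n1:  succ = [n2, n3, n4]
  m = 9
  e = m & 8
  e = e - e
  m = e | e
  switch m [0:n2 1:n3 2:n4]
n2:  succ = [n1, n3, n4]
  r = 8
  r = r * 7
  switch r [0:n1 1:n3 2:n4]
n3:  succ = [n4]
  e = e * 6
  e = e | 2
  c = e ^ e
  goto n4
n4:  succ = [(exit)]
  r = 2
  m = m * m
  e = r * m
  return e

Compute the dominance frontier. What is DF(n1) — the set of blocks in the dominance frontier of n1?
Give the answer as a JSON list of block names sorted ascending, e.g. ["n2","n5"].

idom tree: n1←n0 n2←n1 n3←n1 n4←n1
Dom at joins:
  n1: preds {n0,n2}: {n0} ∩ {n0,n1,n2} = {n0}; idom=n0
  n3: preds {n1,n2}: {n0,n1} ∩ {n0,n1,n2} = {n0,n1}; idom=n1
  n4: preds {n1,n2,n3}: {n0,n1} ∩ {n0,n1,n2} ∩ {n0,n1,n3} = {n0,n1}; idom=n1

DF derivation:
  n1←n0: walk · to n0
  n1←n2: walk n2→n1 to n0
  n3←n1: walk · to n1
  n3←n2: walk n2 to n1
  n4←n1: walk · to n1
  n4←n2: walk n2 to n1
  n4←n3: walk n3 to n1
  n0: DF=∅
  n1: DF={n1}
  n2: DF={n1,n3,n4}
  n3: DF={n4}
  n4: DF=∅

DF(n1) = ["n1"]

Answer: ["n1"]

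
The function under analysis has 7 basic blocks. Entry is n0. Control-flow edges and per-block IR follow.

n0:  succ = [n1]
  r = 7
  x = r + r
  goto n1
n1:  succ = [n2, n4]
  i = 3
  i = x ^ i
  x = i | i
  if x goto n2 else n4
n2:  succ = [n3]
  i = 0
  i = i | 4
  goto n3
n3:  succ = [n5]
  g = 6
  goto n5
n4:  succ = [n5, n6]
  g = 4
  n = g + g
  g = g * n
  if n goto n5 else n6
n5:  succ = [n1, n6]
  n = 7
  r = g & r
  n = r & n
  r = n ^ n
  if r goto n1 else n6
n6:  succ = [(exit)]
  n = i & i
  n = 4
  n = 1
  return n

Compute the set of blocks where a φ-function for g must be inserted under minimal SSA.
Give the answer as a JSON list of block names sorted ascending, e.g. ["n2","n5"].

Answer: ["n1", "n5", "n6"]

Analysis:
idom tree: n1←n0 n2←n1 n3←n2 n4←n1 n5←n1 n6←n1
Dom∩ at merges:
  n1: preds {n0,n5}: {n0} ∩ {n0,n1,n5} = {n0}; idom=n0
  n5: preds {n3,n4}: {n0,n1,n2,n3} ∩ {n0,n1,n4} = {n0,n1}; idom=n1
  n6: preds {n4,n5}: {n0,n1,n4} ∩ {n0,n1,n5} = {n0,n1}; idom=n1

DF derivation:
  join n1 pred n0: · stop@n0
  join n1 pred n5: n5→n1 stop@n0
  join n5 pred n3: n3→n2 stop@n1
  join n5 pred n4: n4 stop@n1
  join n6 pred n4: n4 stop@n1
  join n6 pred n5: n5 stop@n1
  n0 → ∅
  n1 → {n1}
  n2 → {n5}
  n3 → {n5}
  n4 → {n5,n6}
  n5 → {n1,n6}
  n6 → ∅

φ for g: defs {n3,n4}
  DF⁺ = {n1,n5,n6}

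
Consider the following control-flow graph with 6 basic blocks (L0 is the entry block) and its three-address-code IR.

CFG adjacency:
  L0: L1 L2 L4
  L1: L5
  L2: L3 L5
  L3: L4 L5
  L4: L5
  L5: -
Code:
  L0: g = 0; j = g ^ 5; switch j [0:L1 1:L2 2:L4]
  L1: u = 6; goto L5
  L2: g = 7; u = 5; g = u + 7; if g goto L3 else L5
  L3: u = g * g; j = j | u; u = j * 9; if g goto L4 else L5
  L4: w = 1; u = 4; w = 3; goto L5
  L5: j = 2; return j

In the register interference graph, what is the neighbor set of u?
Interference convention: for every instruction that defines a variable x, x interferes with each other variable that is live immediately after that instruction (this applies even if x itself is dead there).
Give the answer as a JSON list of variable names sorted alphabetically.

Answer: ["g", "j"]

Analysis:
def/use:
  L0: def={g,j} ue=∅
  L1: def={u} ue=∅
  L2: def={g,u} ue=∅
  L3: def={j,u} ue={g,j}
  L4: def={u,w} ue=∅
  L5: def={j} ue=∅

Live sets:
  L0: in=∅ out={j}
  L1: in=∅ out=∅
  L2: in={j} out={g,j}
  L3: in={g,j} out=∅
  L4: in=∅ out=∅
  L5: in=∅ out=∅

Interfere edges:
  g↔{j,u}
  j↔{g,u}
  u↔{g,j}
  w↔∅

N(u) = ["g", "j"]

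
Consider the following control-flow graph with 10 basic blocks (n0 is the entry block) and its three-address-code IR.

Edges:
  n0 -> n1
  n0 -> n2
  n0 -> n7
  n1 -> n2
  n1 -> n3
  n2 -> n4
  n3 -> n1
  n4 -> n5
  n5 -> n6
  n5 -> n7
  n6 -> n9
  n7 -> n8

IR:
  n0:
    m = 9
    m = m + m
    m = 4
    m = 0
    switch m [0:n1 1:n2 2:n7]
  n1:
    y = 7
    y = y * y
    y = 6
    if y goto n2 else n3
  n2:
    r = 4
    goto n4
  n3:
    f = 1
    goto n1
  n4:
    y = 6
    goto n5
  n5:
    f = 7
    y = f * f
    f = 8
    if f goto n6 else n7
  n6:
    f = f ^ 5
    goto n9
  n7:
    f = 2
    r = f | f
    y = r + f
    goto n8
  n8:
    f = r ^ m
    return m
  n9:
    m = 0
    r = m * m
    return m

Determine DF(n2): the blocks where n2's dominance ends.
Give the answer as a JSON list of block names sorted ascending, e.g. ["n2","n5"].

Answer: ["n7"]

Working:
idom tree: n1←n0 n2←n0 n3←n1 n4←n2 n5←n4 n6←n5 n7←n0 n8←n7 n9←n6
Join-block Dom:
  n1: preds {n0,n3}: {n0} ∩ {n0,n1,n3} = {n0}; idom=n0
  n2: preds {n0,n1}: {n0} ∩ {n0,n1} = {n0}; idom=n0
  n7: preds {n0,n5}: {n0} ∩ {n0,n2,n4,n5} = {n0}; idom=n0

DF walk-up:
  n1←n0: walk · to n0
  n1←n3: walk n3→n1 to n0
  n2←n0: walk · to n0
  n2←n1: walk n1 to n0
  n7←n0: walk · to n0
  n7←n5: walk n5→n4→n2 to n0
  n0 → ∅
  n1 → {n1,n2}
  n2 → {n7}
  n3 → {n1}
  n4 → {n7}
  n5 → {n7}
  n6 → ∅
  n7 → ∅
  n8 → ∅
  n9 → ∅

DF(n2) = ["n7"]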